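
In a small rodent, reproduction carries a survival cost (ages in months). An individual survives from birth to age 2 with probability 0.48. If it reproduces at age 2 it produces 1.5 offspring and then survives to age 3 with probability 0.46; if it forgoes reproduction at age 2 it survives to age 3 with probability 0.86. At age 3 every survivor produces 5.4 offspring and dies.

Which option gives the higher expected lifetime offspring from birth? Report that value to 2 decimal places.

breed at age 2: R₀ = 0.48 × (1.5 + 0.46 × 5.4) = 0.48 × 3.9840 = 1.9123
delay to age 3: R₀ = 0.48 × (0.86 × 5.4) = 0.48 × 4.6440 = 2.2291
Higher: delay to age 3 (2.2291).

2.23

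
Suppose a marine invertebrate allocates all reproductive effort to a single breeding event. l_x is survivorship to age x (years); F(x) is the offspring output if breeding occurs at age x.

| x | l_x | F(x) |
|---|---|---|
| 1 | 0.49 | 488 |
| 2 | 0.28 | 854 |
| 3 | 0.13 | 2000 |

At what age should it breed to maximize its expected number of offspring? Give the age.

Expected offspring if breeding at age x = l_x × F(x):
  age 1: 0.49 × 488 = 239.120
  age 2: 0.28 × 854 = 239.120
  age 3: 0.13 × 2000 = 260.000
Maximum at age 3 (260.000).

3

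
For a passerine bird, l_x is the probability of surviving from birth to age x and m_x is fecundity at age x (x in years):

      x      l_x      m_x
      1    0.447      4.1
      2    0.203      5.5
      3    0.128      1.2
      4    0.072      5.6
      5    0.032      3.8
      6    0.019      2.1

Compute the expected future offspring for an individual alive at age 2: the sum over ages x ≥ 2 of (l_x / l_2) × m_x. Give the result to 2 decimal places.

l_2 = 0.203. Conditional survival from age 2 to x is l_x / l_2.
  x=2: (0.203/0.203) × 5.5 = 5.5000
  x=3: (0.128/0.203) × 1.2 = 0.7567
  x=4: (0.072/0.203) × 5.6 = 1.9862
  x=5: (0.032/0.203) × 3.8 = 0.5990
  x=6: (0.019/0.203) × 2.1 = 0.1966
Sum = 5.5000 + 0.7567 + 1.9862 + 0.5990 + 0.1966 = 9.0384

9.04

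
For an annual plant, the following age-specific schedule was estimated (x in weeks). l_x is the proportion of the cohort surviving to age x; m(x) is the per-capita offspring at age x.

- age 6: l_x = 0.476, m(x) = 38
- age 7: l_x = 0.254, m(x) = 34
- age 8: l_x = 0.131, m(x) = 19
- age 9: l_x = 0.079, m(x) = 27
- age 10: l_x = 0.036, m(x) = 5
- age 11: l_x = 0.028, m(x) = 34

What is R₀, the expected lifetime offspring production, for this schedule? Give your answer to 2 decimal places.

R₀ = Σ l_x m(x):
  age 6: 0.476 × 38 = 18.0880
  age 7: 0.254 × 34 = 8.6360
  age 8: 0.131 × 19 = 2.4890
  age 9: 0.079 × 27 = 2.1330
  age 10: 0.036 × 5 = 0.1800
  age 11: 0.028 × 34 = 0.9520
R₀ = 18.0880 + 8.6360 + 2.4890 + 2.1330 + 0.1800 + 0.9520 = 32.4780

32.48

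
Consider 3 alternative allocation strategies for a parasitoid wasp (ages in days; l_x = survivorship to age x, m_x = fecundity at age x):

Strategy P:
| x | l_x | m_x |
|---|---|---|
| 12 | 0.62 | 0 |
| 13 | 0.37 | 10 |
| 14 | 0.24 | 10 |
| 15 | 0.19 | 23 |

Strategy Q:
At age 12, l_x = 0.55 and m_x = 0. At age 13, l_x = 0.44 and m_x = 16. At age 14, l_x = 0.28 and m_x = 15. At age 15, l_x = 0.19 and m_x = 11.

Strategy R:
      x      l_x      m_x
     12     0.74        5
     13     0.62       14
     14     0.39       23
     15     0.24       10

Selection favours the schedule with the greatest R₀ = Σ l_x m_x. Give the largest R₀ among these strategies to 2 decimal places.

23.75

Strategy P: R₀ = 0.62×0 + 0.37×10 + 0.24×10 + 0.19×23 = 10.4700
Strategy Q: R₀ = 0.55×0 + 0.44×16 + 0.28×15 + 0.19×11 = 13.3300
Strategy R: R₀ = 0.74×5 + 0.62×14 + 0.39×23 + 0.24×10 = 23.7500
Highest R₀: strategy R with 23.7500.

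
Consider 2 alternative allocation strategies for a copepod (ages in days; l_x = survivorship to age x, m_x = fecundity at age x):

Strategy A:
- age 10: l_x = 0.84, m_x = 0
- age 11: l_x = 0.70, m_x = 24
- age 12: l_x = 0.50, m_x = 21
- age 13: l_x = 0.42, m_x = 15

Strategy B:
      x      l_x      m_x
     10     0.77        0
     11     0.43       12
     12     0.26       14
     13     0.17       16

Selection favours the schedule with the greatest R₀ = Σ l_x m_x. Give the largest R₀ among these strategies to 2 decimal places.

Strategy A: R₀ = 0.84×0 + 0.70×24 + 0.50×21 + 0.42×15 = 33.6000
Strategy B: R₀ = 0.77×0 + 0.43×12 + 0.26×14 + 0.17×16 = 11.5200
Highest R₀: strategy A with 33.6000.

33.60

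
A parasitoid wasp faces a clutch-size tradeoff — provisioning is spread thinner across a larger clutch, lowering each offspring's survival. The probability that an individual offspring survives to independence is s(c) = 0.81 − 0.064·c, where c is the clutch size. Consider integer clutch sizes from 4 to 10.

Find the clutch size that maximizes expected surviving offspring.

6

Expected surviving offspring = c × s(c):
  c=4: 4 × 0.554 = 2.216
  c=5: 5 × 0.490 = 2.450
  c=6: 6 × 0.426 = 2.556
  c=7: 7 × 0.362 = 2.534
  c=8: 8 × 0.298 = 2.384
  c=9: 9 × 0.234 = 2.106
  c=10: 10 × 0.170 = 1.700
Maximum at c = 6 (2.556 surviving offspring).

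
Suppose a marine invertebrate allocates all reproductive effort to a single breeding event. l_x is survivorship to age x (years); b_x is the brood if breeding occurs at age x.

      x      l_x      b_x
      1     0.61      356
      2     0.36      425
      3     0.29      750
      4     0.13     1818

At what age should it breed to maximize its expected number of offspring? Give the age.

4

Expected offspring if breeding at age x = l_x × b_x:
  age 1: 0.61 × 356 = 217.160
  age 2: 0.36 × 425 = 153.000
  age 3: 0.29 × 750 = 217.500
  age 4: 0.13 × 1818 = 236.340
Maximum at age 4 (236.340).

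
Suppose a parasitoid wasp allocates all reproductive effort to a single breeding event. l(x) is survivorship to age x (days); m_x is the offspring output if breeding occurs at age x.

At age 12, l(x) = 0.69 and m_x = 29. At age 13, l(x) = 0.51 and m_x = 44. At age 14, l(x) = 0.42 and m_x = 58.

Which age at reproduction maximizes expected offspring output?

Expected offspring if breeding at age x = l(x) × m_x:
  age 12: 0.69 × 29 = 20.010
  age 13: 0.51 × 44 = 22.440
  age 14: 0.42 × 58 = 24.360
Maximum at age 14 (24.360).

14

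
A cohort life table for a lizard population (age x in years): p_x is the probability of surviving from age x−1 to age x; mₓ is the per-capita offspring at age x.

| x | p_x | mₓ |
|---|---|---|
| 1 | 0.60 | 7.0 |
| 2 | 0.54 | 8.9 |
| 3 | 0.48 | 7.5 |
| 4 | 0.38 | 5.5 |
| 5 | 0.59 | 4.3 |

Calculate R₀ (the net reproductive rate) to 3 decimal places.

8.725

Survivorship from birth: l_x = p_1·p_2·…·p_x.
  l_1 = 0.60000
  l_2 = 0.32400
  l_3 = 0.15552
  l_4 = 0.05910
  l_5 = 0.03487
R₀ = Σ l_x mₓ:
  age 1: 0.60000 × 7.0 = 4.2000
  age 2: 0.32400 × 8.9 = 2.8836
  age 3: 0.15552 × 7.5 = 1.1664
  age 4: 0.05910 × 5.5 = 0.3251
  age 5: 0.03487 × 4.3 = 0.1499
R₀ = 4.2000 + 2.8836 + 1.1664 + 0.3251 + 0.1499 = 8.7250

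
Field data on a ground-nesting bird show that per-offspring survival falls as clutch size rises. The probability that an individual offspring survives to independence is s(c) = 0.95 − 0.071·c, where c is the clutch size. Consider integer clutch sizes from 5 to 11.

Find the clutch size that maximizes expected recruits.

7

Expected recruits = c × s(c):
  c=5: 5 × 0.595 = 2.975
  c=6: 6 × 0.524 = 3.144
  c=7: 7 × 0.453 = 3.171
  c=8: 8 × 0.382 = 3.056
  c=9: 9 × 0.311 = 2.799
  c=10: 10 × 0.240 = 2.400
  c=11: 11 × 0.169 = 1.859
Maximum at c = 7 (3.171 recruits).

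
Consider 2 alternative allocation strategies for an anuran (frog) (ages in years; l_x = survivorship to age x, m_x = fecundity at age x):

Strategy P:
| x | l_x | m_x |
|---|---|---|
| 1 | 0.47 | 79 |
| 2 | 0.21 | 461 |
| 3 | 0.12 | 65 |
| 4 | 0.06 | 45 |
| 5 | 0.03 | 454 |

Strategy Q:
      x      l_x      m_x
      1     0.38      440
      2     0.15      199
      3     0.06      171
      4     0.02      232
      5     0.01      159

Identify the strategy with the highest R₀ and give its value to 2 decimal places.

213.54

Strategy P: R₀ = 0.47×79 + 0.21×461 + 0.12×65 + 0.06×45 + 0.03×454 = 158.0600
Strategy Q: R₀ = 0.38×440 + 0.15×199 + 0.06×171 + 0.02×232 + 0.01×159 = 213.5400
Highest R₀: strategy Q with 213.5400.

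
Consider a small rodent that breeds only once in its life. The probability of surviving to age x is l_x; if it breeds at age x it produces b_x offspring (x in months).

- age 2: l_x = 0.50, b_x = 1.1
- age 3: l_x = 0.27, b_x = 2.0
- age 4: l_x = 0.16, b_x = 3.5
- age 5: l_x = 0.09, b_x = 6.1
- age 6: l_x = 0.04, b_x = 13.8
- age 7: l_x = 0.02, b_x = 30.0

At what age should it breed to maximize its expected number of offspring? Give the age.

7

Expected offspring if breeding at age x = l_x × b_x:
  age 2: 0.50 × 1.1 = 0.550
  age 3: 0.27 × 2.0 = 0.540
  age 4: 0.16 × 3.5 = 0.560
  age 5: 0.09 × 6.1 = 0.549
  age 6: 0.04 × 13.8 = 0.552
  age 7: 0.02 × 30.0 = 0.600
Maximum at age 7 (0.600).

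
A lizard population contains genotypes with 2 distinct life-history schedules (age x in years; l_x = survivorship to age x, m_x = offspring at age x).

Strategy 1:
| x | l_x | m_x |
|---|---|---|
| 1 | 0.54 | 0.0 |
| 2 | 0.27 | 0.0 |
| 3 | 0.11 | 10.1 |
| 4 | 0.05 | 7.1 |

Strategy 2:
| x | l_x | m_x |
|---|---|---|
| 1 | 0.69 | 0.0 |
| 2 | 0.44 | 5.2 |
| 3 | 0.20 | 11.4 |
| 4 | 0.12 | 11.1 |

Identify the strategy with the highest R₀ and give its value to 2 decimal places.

Strategy 1: R₀ = 0.54×0.0 + 0.27×0.0 + 0.11×10.1 + 0.05×7.1 = 1.4660
Strategy 2: R₀ = 0.69×0.0 + 0.44×5.2 + 0.20×11.4 + 0.12×11.1 = 5.9000
Highest R₀: strategy 2 with 5.9000.

5.90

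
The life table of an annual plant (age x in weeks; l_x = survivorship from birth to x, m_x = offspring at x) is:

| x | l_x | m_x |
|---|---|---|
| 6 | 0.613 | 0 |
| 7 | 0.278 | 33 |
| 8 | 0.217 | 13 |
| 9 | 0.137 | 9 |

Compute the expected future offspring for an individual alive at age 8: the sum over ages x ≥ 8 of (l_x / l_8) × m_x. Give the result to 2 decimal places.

18.68

l_8 = 0.217. Conditional survival from age 8 to x is l_x / l_8.
  x=8: (0.217/0.217) × 13 = 13.0000
  x=9: (0.137/0.217) × 9 = 5.6820
Sum = 13.0000 + 5.6820 = 18.6820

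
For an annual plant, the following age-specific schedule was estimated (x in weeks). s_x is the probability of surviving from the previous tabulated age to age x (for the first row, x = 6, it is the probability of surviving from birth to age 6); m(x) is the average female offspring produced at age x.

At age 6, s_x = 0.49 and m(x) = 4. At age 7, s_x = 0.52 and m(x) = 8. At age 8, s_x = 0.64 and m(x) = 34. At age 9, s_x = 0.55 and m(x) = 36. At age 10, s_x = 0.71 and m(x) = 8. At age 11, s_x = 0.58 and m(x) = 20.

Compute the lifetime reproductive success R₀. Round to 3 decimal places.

Survivorship from birth: l_x = s_6·s_7·…·s_x.
  l_6 = 0.49000
  l_7 = 0.25480
  l_8 = 0.16307
  l_9 = 0.08969
  l_10 = 0.06368
  l_11 = 0.03693
R₀ = Σ l_x m(x):
  age 6: 0.49000 × 4 = 1.9600
  age 7: 0.25480 × 8 = 2.0384
  age 8: 0.16307 × 34 = 5.5444
  age 9: 0.08969 × 36 = 3.2288
  age 10: 0.06368 × 8 = 0.5094
  age 11: 0.03693 × 20 = 0.7386
R₀ = 1.9600 + 2.0384 + 5.5444 + 3.2288 + 0.5094 + 0.7386 = 14.0197

14.020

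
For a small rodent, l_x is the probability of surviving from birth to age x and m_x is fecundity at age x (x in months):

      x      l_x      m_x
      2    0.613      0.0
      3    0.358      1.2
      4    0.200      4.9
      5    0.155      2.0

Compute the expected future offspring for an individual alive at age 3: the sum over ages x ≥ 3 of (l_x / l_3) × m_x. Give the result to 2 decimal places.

l_3 = 0.358. Conditional survival from age 3 to x is l_x / l_3.
  x=3: (0.358/0.358) × 1.2 = 1.2000
  x=4: (0.200/0.358) × 4.9 = 2.7374
  x=5: (0.155/0.358) × 2.0 = 0.8659
Sum = 1.2000 + 2.7374 + 0.8659 = 4.8034

4.80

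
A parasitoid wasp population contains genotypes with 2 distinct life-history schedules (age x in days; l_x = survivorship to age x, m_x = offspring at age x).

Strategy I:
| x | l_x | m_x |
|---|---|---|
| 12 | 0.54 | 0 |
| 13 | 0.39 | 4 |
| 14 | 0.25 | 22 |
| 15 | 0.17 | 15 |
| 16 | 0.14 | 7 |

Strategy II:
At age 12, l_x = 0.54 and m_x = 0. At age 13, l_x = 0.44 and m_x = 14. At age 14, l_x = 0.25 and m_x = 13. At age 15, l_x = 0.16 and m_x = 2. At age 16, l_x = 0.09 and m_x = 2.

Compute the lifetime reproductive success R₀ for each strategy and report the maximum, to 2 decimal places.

Strategy I: R₀ = 0.54×0 + 0.39×4 + 0.25×22 + 0.17×15 + 0.14×7 = 10.5900
Strategy II: R₀ = 0.54×0 + 0.44×14 + 0.25×13 + 0.16×2 + 0.09×2 = 9.9100
Highest R₀: strategy I with 10.5900.

10.59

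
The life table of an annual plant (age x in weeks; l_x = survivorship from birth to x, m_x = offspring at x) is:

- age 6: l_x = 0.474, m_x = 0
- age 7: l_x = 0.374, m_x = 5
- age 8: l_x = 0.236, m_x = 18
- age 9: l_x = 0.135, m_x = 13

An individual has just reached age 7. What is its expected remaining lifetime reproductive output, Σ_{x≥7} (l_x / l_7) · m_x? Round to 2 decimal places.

21.05

l_7 = 0.374. Conditional survival from age 7 to x is l_x / l_7.
  x=7: (0.374/0.374) × 5 = 5.0000
  x=8: (0.236/0.374) × 18 = 11.3583
  x=9: (0.135/0.374) × 13 = 4.6925
Sum = 5.0000 + 11.3583 + 4.6925 = 21.0508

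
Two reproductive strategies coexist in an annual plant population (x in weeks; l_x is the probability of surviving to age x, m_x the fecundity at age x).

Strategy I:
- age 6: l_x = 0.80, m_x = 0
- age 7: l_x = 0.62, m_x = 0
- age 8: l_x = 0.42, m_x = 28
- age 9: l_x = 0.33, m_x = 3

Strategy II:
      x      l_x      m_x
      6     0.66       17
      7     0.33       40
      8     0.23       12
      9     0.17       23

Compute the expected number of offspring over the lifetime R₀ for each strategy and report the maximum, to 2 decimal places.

31.09

Strategy I: R₀ = 0.80×0 + 0.62×0 + 0.42×28 + 0.33×3 = 12.7500
Strategy II: R₀ = 0.66×17 + 0.33×40 + 0.23×12 + 0.17×23 = 31.0900
Highest R₀: strategy II with 31.0900.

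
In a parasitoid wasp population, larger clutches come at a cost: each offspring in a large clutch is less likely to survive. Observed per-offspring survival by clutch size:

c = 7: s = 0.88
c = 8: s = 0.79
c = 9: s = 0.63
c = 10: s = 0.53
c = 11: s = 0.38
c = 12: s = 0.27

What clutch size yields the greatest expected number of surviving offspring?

8

Expected surviving offspring = c × s(c):
  c=7: 7 × 0.88 = 6.160
  c=8: 8 × 0.79 = 6.320
  c=9: 9 × 0.63 = 5.670
  c=10: 10 × 0.53 = 5.300
  c=11: 11 × 0.38 = 4.180
  c=12: 12 × 0.27 = 3.240
Maximum at c = 8 (6.320 surviving offspring).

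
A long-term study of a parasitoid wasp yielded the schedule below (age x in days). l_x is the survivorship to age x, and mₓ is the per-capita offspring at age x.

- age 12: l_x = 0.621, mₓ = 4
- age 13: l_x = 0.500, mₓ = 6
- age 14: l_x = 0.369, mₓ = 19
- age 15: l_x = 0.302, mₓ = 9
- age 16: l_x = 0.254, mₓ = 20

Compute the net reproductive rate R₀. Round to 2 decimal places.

20.29

R₀ = Σ l_x mₓ:
  age 12: 0.621 × 4 = 2.4840
  age 13: 0.500 × 6 = 3.0000
  age 14: 0.369 × 19 = 7.0110
  age 15: 0.302 × 9 = 2.7180
  age 16: 0.254 × 20 = 5.0800
R₀ = 2.4840 + 3.0000 + 7.0110 + 2.7180 + 5.0800 = 20.2930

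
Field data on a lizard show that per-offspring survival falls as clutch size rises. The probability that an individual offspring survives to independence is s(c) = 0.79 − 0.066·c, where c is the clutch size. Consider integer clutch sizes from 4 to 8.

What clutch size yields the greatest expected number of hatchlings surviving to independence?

Expected hatchlings surviving to independence = c × s(c):
  c=4: 4 × 0.526 = 2.104
  c=5: 5 × 0.460 = 2.300
  c=6: 6 × 0.394 = 2.364
  c=7: 7 × 0.328 = 2.296
  c=8: 8 × 0.262 = 2.096
Maximum at c = 6 (2.364 hatchlings surviving to independence).

6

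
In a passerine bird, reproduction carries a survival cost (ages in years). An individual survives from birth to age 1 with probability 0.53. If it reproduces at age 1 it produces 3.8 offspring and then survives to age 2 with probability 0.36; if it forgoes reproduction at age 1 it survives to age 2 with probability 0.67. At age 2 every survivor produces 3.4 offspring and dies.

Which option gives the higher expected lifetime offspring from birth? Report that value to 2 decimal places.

breed at age 1: R₀ = 0.53 × (3.8 + 0.36 × 3.4) = 0.53 × 5.0240 = 2.6627
delay to age 2: R₀ = 0.53 × (0.67 × 3.4) = 0.53 × 2.2780 = 1.2073
Higher: breed at age 1 (2.6627).

2.66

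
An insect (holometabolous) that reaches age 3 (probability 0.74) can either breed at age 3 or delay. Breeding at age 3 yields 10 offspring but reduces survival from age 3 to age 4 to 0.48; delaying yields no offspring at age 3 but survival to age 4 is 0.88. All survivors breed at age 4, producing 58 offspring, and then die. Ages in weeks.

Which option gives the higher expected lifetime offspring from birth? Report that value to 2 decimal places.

37.77

breed at age 3: R₀ = 0.74 × (10 + 0.48 × 58) = 0.74 × 37.8400 = 28.0016
delay to age 4: R₀ = 0.74 × (0.88 × 58) = 0.74 × 51.0400 = 37.7696
Higher: delay to age 4 (37.7696).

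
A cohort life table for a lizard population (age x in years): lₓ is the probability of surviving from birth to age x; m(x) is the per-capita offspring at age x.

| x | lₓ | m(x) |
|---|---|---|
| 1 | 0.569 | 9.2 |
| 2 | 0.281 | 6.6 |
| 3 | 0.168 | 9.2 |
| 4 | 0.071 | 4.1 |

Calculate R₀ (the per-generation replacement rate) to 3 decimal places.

R₀ = Σ lₓ m(x):
  age 1: 0.569 × 9.2 = 5.2348
  age 2: 0.281 × 6.6 = 1.8546
  age 3: 0.168 × 9.2 = 1.5456
  age 4: 0.071 × 4.1 = 0.2911
R₀ = 5.2348 + 1.8546 + 1.5456 + 0.2911 = 8.9261

8.926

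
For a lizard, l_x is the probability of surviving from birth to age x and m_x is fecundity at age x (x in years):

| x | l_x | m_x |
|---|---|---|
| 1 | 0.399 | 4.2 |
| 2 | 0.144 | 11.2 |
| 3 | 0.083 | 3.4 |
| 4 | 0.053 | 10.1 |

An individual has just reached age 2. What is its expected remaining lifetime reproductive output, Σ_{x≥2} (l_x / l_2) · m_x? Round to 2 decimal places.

16.88

l_2 = 0.144. Conditional survival from age 2 to x is l_x / l_2.
  x=2: (0.144/0.144) × 11.2 = 11.2000
  x=3: (0.083/0.144) × 3.4 = 1.9597
  x=4: (0.053/0.144) × 10.1 = 3.7174
Sum = 11.2000 + 1.9597 + 3.7174 = 16.8771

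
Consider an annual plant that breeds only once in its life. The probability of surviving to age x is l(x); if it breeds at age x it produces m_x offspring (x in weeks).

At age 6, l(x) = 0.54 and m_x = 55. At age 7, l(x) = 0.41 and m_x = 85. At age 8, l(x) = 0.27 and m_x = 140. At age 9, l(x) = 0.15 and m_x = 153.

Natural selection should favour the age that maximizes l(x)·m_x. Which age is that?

8

Expected offspring if breeding at age x = l(x) × m_x:
  age 6: 0.54 × 55 = 29.700
  age 7: 0.41 × 85 = 34.850
  age 8: 0.27 × 140 = 37.800
  age 9: 0.15 × 153 = 22.950
Maximum at age 8 (37.800).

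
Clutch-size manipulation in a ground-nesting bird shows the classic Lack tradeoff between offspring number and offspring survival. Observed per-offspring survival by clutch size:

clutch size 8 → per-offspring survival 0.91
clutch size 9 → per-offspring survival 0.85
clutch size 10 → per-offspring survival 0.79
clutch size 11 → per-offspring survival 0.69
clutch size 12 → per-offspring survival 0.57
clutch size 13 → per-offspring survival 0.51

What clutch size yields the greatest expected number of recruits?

10

Expected recruits = c × s(c):
  c=8: 8 × 0.91 = 7.280
  c=9: 9 × 0.85 = 7.650
  c=10: 10 × 0.79 = 7.900
  c=11: 11 × 0.69 = 7.590
  c=12: 12 × 0.57 = 6.840
  c=13: 13 × 0.51 = 6.630
Maximum at c = 10 (7.900 recruits).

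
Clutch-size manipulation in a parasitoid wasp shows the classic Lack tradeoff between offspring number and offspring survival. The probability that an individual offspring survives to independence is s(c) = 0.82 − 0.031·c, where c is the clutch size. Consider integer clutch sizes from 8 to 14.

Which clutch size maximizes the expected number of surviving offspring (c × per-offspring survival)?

Expected surviving offspring = c × s(c):
  c=8: 8 × 0.572 = 4.576
  c=9: 9 × 0.541 = 4.869
  c=10: 10 × 0.510 = 5.100
  c=11: 11 × 0.479 = 5.269
  c=12: 12 × 0.448 = 5.376
  c=13: 13 × 0.417 = 5.421
  c=14: 14 × 0.386 = 5.404
Maximum at c = 13 (5.421 surviving offspring).

13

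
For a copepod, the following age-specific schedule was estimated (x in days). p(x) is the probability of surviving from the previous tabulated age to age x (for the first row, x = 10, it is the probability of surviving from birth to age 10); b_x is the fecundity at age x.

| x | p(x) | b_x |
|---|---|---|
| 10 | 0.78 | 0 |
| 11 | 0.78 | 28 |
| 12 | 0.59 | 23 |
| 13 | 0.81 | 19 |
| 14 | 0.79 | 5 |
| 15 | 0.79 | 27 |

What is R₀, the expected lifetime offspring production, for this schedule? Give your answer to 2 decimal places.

36.86

Survivorship from birth: l_x = p_10·p_11·…·p_x.
  l_10 = 0.78000
  l_11 = 0.60840
  l_12 = 0.35896
  l_13 = 0.29075
  l_14 = 0.22970
  l_15 = 0.18146
R₀ = Σ l_x b_x:
  age 10: 0.78000 × 0 = 0.0000
  age 11: 0.60840 × 28 = 17.0352
  age 12: 0.35896 × 23 = 8.2561
  age 13: 0.29075 × 19 = 5.5243
  age 14: 0.22970 × 5 = 1.1485
  age 15: 0.18146 × 27 = 4.8994
R₀ = 0.0000 + 17.0352 + 8.2561 + 5.5243 + 1.1485 + 4.8994 = 36.8635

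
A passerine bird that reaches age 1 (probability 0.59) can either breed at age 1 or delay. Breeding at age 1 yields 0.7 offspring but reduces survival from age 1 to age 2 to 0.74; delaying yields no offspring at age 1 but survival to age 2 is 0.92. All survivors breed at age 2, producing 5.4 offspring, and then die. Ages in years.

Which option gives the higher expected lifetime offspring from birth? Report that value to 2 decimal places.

breed at age 1: R₀ = 0.59 × (0.7 + 0.74 × 5.4) = 0.59 × 4.6960 = 2.7706
delay to age 2: R₀ = 0.59 × (0.92 × 5.4) = 0.59 × 4.9680 = 2.9311
Higher: delay to age 2 (2.9311).

2.93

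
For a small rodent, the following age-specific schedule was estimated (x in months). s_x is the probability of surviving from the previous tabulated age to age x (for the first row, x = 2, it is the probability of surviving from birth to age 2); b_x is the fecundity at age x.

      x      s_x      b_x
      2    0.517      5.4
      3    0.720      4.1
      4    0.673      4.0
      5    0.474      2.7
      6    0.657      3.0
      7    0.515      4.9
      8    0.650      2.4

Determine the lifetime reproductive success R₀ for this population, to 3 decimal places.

6.134

Survivorship from birth: l_x = s_2·s_3·…·s_x.
  l_2 = 0.51700
  l_3 = 0.37224
  l_4 = 0.25052
  l_5 = 0.11875
  l_6 = 0.07802
  l_7 = 0.04018
  l_8 = 0.02612
R₀ = Σ l_x b_x:
  age 2: 0.51700 × 5.4 = 2.7918
  age 3: 0.37224 × 4.1 = 1.5262
  age 4: 0.25052 × 4.0 = 1.0021
  age 5: 0.11875 × 2.7 = 0.3206
  age 6: 0.07802 × 3.0 = 0.2341
  age 7: 0.04018 × 4.9 = 0.1969
  age 8: 0.02612 × 2.4 = 0.0627
R₀ = 2.7918 + 1.5262 + 1.0021 + 0.3206 + 0.2341 + 0.1969 + 0.0627 = 6.1343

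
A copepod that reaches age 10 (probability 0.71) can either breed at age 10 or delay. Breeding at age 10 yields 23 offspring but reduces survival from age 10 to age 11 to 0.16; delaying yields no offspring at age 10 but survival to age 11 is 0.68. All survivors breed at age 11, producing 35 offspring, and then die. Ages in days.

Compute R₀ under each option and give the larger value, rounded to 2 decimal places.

20.31

breed at age 10: R₀ = 0.71 × (23 + 0.16 × 35) = 0.71 × 28.6000 = 20.3060
delay to age 11: R₀ = 0.71 × (0.68 × 35) = 0.71 × 23.8000 = 16.8980
Higher: breed at age 10 (20.3060).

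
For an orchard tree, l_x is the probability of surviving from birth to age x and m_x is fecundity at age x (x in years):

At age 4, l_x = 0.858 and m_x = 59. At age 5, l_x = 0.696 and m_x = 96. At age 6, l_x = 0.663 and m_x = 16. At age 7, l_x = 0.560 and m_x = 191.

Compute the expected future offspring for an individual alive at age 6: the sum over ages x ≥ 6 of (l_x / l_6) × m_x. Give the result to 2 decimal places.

177.33

l_6 = 0.663. Conditional survival from age 6 to x is l_x / l_6.
  x=6: (0.663/0.663) × 16 = 16.0000
  x=7: (0.560/0.663) × 191 = 161.3273
Sum = 16.0000 + 161.3273 = 177.3273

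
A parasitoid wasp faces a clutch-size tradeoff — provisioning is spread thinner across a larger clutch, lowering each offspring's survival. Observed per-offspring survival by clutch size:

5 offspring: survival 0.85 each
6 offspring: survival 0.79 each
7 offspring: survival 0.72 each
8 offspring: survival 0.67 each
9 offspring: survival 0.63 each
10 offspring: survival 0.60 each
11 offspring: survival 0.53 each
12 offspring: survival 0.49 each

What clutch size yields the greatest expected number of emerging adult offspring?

10

Expected emerging adult offspring = c × s(c):
  c=5: 5 × 0.85 = 4.250
  c=6: 6 × 0.79 = 4.740
  c=7: 7 × 0.72 = 5.040
  c=8: 8 × 0.67 = 5.360
  c=9: 9 × 0.63 = 5.670
  c=10: 10 × 0.60 = 6.000
  c=11: 11 × 0.53 = 5.830
  c=12: 12 × 0.49 = 5.880
Maximum at c = 10 (6.000 emerging adult offspring).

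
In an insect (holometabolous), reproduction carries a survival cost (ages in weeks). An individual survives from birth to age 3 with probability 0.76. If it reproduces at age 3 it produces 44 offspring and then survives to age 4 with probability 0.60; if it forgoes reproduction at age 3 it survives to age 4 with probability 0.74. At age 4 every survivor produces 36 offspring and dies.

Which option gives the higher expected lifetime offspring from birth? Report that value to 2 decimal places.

breed at age 3: R₀ = 0.76 × (44 + 0.60 × 36) = 0.76 × 65.6000 = 49.8560
delay to age 4: R₀ = 0.76 × (0.74 × 36) = 0.76 × 26.6400 = 20.2464
Higher: breed at age 3 (49.8560).

49.86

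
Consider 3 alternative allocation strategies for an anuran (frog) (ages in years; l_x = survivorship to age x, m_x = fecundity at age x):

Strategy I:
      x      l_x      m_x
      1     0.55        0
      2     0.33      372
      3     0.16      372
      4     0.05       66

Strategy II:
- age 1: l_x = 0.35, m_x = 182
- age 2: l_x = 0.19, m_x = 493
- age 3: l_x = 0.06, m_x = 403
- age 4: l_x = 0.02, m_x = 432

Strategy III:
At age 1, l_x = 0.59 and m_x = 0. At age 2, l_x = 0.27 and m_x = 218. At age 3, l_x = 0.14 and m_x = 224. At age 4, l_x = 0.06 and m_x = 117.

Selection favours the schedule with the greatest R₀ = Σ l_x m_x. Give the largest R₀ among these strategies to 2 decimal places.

190.19

Strategy I: R₀ = 0.55×0 + 0.33×372 + 0.16×372 + 0.05×66 = 185.5800
Strategy II: R₀ = 0.35×182 + 0.19×493 + 0.06×403 + 0.02×432 = 190.1900
Strategy III: R₀ = 0.59×0 + 0.27×218 + 0.14×224 + 0.06×117 = 97.2400
Highest R₀: strategy II with 190.1900.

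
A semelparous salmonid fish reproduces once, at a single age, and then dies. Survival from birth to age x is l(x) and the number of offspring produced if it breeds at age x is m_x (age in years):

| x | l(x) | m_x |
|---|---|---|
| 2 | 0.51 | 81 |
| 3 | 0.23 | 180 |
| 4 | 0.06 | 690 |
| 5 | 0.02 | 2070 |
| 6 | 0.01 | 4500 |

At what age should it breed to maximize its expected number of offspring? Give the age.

6

Expected offspring if breeding at age x = l(x) × m_x:
  age 2: 0.51 × 81 = 41.310
  age 3: 0.23 × 180 = 41.400
  age 4: 0.06 × 690 = 41.400
  age 5: 0.02 × 2070 = 41.400
  age 6: 0.01 × 4500 = 45.000
Maximum at age 6 (45.000).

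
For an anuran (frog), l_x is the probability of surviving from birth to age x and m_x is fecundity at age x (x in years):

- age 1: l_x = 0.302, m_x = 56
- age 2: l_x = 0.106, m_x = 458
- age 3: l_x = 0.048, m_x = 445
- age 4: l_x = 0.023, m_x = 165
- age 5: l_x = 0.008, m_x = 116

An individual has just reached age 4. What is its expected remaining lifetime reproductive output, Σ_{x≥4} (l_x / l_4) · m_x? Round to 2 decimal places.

205.35

l_4 = 0.023. Conditional survival from age 4 to x is l_x / l_4.
  x=4: (0.023/0.023) × 165 = 165.0000
  x=5: (0.008/0.023) × 116 = 40.3478
Sum = 165.0000 + 40.3478 = 205.3478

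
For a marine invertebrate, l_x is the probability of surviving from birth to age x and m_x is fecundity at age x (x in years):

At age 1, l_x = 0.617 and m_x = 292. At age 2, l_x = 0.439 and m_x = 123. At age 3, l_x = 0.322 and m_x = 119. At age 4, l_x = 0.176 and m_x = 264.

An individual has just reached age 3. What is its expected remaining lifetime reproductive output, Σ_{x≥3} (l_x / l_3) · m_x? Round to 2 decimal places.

263.30

l_3 = 0.322. Conditional survival from age 3 to x is l_x / l_3.
  x=3: (0.322/0.322) × 119 = 119.0000
  x=4: (0.176/0.322) × 264 = 144.2981
Sum = 119.0000 + 144.2981 = 263.2981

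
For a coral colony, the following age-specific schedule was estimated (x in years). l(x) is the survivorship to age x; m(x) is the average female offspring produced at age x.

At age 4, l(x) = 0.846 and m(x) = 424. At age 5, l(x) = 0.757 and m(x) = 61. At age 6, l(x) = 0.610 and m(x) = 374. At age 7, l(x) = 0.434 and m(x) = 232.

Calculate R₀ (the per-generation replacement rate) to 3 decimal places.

733.709

R₀ = Σ l(x) m(x):
  age 4: 0.846 × 424 = 358.7040
  age 5: 0.757 × 61 = 46.1770
  age 6: 0.610 × 374 = 228.1400
  age 7: 0.434 × 232 = 100.6880
R₀ = 358.7040 + 46.1770 + 228.1400 + 100.6880 = 733.7090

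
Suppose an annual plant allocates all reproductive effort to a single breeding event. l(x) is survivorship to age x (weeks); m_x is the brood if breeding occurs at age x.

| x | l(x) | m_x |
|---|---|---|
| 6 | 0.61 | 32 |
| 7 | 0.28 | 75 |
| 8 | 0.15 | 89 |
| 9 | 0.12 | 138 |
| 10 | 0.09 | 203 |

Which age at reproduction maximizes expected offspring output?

7

Expected offspring if breeding at age x = l(x) × m_x:
  age 6: 0.61 × 32 = 19.520
  age 7: 0.28 × 75 = 21.000
  age 8: 0.15 × 89 = 13.350
  age 9: 0.12 × 138 = 16.560
  age 10: 0.09 × 203 = 18.270
Maximum at age 7 (21.000).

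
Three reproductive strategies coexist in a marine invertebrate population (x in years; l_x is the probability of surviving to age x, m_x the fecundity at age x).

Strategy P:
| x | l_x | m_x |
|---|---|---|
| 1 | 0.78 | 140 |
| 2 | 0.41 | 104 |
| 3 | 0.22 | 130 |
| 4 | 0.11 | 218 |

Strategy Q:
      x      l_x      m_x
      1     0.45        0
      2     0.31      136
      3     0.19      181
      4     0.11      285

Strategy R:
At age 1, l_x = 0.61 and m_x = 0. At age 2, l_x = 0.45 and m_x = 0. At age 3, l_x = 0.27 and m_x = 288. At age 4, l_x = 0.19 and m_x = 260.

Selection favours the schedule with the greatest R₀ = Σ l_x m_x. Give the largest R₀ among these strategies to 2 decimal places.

Strategy P: R₀ = 0.78×140 + 0.41×104 + 0.22×130 + 0.11×218 = 204.4200
Strategy Q: R₀ = 0.45×0 + 0.31×136 + 0.19×181 + 0.11×285 = 107.9000
Strategy R: R₀ = 0.61×0 + 0.45×0 + 0.27×288 + 0.19×260 = 127.1600
Highest R₀: strategy P with 204.4200.

204.42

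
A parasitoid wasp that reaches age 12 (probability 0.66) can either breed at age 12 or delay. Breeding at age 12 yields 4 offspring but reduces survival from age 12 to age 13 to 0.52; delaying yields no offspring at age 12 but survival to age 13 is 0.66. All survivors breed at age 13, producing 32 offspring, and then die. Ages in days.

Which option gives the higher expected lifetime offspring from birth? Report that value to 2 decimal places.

13.94

breed at age 12: R₀ = 0.66 × (4 + 0.52 × 32) = 0.66 × 20.6400 = 13.6224
delay to age 13: R₀ = 0.66 × (0.66 × 32) = 0.66 × 21.1200 = 13.9392
Higher: delay to age 13 (13.9392).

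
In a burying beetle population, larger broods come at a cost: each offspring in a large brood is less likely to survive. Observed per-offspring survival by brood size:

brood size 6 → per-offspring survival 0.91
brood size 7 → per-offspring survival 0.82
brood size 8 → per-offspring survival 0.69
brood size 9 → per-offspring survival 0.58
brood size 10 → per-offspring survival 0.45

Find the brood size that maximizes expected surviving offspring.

7

Expected surviving offspring = c × s(c):
  c=6: 6 × 0.91 = 5.460
  c=7: 7 × 0.82 = 5.740
  c=8: 8 × 0.69 = 5.520
  c=9: 9 × 0.58 = 5.220
  c=10: 10 × 0.45 = 4.500
Maximum at c = 7 (5.740 surviving offspring).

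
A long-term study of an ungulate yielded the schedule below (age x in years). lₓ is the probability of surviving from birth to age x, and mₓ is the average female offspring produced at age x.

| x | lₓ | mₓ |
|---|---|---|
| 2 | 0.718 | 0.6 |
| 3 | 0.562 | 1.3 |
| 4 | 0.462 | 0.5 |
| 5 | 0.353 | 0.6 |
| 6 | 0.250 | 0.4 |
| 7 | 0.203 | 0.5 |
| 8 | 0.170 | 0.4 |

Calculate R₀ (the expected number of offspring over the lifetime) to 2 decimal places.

R₀ = Σ lₓ mₓ:
  age 2: 0.718 × 0.6 = 0.4308
  age 3: 0.562 × 1.3 = 0.7306
  age 4: 0.462 × 0.5 = 0.2310
  age 5: 0.353 × 0.6 = 0.2118
  age 6: 0.250 × 0.4 = 0.1000
  age 7: 0.203 × 0.5 = 0.1015
  age 8: 0.170 × 0.4 = 0.0680
R₀ = 0.4308 + 0.7306 + 0.2310 + 0.2118 + 0.1000 + 0.1015 + 0.0680 = 1.8737

1.87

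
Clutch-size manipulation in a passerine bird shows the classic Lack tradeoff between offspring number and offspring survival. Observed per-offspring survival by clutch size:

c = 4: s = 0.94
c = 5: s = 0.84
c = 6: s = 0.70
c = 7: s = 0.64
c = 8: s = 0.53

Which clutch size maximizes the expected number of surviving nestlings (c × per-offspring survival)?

7

Expected surviving nestlings = c × s(c):
  c=4: 4 × 0.94 = 3.760
  c=5: 5 × 0.84 = 4.200
  c=6: 6 × 0.70 = 4.200
  c=7: 7 × 0.64 = 4.480
  c=8: 8 × 0.53 = 4.240
Maximum at c = 7 (4.480 surviving nestlings).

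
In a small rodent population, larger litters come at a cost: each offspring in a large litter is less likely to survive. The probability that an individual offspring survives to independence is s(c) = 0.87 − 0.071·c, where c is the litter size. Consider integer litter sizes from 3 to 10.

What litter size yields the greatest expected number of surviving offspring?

Expected surviving offspring = c × s(c):
  c=3: 3 × 0.657 = 1.971
  c=4: 4 × 0.586 = 2.344
  c=5: 5 × 0.515 = 2.575
  c=6: 6 × 0.444 = 2.664
  c=7: 7 × 0.373 = 2.611
  c=8: 8 × 0.302 = 2.416
  c=9: 9 × 0.231 = 2.079
  c=10: 10 × 0.160 = 1.600
Maximum at c = 6 (2.664 surviving offspring).

6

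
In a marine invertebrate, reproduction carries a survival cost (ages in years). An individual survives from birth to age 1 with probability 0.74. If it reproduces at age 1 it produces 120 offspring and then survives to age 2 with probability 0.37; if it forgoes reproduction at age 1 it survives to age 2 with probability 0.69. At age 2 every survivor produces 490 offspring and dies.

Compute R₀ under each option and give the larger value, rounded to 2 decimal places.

250.19

breed at age 1: R₀ = 0.74 × (120 + 0.37 × 490) = 0.74 × 301.3000 = 222.9620
delay to age 2: R₀ = 0.74 × (0.69 × 490) = 0.74 × 338.1000 = 250.1940
Higher: delay to age 2 (250.1940).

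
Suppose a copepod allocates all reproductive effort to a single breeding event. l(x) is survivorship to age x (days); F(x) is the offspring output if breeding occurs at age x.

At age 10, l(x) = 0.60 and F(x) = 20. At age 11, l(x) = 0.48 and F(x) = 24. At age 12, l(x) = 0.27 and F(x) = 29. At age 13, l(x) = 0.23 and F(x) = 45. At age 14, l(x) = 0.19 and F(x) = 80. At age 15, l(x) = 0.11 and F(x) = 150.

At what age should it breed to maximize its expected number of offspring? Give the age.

Expected offspring if breeding at age x = l(x) × F(x):
  age 10: 0.60 × 20 = 12.000
  age 11: 0.48 × 24 = 11.520
  age 12: 0.27 × 29 = 7.830
  age 13: 0.23 × 45 = 10.350
  age 14: 0.19 × 80 = 15.200
  age 15: 0.11 × 150 = 16.500
Maximum at age 15 (16.500).

15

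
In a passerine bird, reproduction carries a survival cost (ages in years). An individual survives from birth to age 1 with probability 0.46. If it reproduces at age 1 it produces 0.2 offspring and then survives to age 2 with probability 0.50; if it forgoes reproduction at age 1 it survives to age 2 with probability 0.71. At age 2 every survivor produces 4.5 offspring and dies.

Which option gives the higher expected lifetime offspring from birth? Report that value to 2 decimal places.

1.47

breed at age 1: R₀ = 0.46 × (0.2 + 0.50 × 4.5) = 0.46 × 2.4500 = 1.1270
delay to age 2: R₀ = 0.46 × (0.71 × 4.5) = 0.46 × 3.1950 = 1.4697
Higher: delay to age 2 (1.4697).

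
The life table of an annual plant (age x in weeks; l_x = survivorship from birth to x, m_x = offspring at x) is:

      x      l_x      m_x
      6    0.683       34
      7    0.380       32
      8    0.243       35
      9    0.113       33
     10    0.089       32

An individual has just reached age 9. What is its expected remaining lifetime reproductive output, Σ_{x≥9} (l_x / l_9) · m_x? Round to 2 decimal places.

l_9 = 0.113. Conditional survival from age 9 to x is l_x / l_9.
  x=9: (0.113/0.113) × 33 = 33.0000
  x=10: (0.089/0.113) × 32 = 25.2035
Sum = 33.0000 + 25.2035 = 58.2035

58.20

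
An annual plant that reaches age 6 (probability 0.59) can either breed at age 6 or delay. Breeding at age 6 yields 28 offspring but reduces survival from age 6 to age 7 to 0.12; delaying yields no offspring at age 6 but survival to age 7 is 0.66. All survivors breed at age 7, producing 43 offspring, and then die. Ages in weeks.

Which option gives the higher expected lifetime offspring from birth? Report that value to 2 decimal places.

breed at age 6: R₀ = 0.59 × (28 + 0.12 × 43) = 0.59 × 33.1600 = 19.5644
delay to age 7: R₀ = 0.59 × (0.66 × 43) = 0.59 × 28.3800 = 16.7442
Higher: breed at age 6 (19.5644).

19.56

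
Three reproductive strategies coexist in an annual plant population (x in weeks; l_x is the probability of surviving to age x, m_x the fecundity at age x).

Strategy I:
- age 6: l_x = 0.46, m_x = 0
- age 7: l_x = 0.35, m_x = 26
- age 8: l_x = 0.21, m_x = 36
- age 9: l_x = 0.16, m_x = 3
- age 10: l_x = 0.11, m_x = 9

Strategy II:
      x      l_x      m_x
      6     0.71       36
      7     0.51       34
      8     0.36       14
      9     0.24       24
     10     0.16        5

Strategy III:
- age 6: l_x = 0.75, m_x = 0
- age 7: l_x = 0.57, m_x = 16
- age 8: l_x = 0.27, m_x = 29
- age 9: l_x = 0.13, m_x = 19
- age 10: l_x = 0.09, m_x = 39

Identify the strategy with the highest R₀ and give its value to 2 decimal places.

Strategy I: R₀ = 0.46×0 + 0.35×26 + 0.21×36 + 0.16×3 + 0.11×9 = 18.1300
Strategy II: R₀ = 0.71×36 + 0.51×34 + 0.36×14 + 0.24×24 + 0.16×5 = 54.5000
Strategy III: R₀ = 0.75×0 + 0.57×16 + 0.27×29 + 0.13×19 + 0.09×39 = 22.9300
Highest R₀: strategy II with 54.5000.

54.50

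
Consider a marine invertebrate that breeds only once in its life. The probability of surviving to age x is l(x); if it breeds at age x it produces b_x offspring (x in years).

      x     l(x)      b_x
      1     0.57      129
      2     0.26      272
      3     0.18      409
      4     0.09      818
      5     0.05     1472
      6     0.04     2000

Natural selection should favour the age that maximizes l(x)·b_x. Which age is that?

Expected offspring if breeding at age x = l(x) × b_x:
  age 1: 0.57 × 129 = 73.530
  age 2: 0.26 × 272 = 70.720
  age 3: 0.18 × 409 = 73.620
  age 4: 0.09 × 818 = 73.620
  age 5: 0.05 × 1472 = 73.600
  age 6: 0.04 × 2000 = 80.000
Maximum at age 6 (80.000).

6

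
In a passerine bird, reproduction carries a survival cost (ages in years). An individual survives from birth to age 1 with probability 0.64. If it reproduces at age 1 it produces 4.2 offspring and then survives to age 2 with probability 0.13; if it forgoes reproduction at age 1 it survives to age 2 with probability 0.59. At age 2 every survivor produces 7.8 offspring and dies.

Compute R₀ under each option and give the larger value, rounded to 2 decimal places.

breed at age 1: R₀ = 0.64 × (4.2 + 0.13 × 7.8) = 0.64 × 5.2140 = 3.3370
delay to age 2: R₀ = 0.64 × (0.59 × 7.8) = 0.64 × 4.6020 = 2.9453
Higher: breed at age 1 (3.3370).

3.34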